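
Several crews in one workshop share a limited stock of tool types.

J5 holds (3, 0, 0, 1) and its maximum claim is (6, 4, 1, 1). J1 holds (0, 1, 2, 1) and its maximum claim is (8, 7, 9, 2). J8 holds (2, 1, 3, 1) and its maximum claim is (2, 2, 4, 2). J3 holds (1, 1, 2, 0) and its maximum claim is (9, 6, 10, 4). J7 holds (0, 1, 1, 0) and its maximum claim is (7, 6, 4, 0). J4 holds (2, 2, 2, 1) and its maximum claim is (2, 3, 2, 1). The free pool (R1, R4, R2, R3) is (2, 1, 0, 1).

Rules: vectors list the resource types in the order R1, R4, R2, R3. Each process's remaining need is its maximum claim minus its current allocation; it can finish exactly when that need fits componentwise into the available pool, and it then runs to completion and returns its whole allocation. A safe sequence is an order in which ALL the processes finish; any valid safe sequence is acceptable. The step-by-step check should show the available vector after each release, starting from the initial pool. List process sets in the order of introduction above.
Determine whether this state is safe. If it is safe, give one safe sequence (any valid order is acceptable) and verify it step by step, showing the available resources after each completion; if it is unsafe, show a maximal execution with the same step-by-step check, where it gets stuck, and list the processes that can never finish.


The state is UNSAFE.
Key observation: the pool after J4, J8, J5 is (9, 4, 5, 4); every surviving request exceeds it in R4, so progress ends there.
Going as far as possible: J4, J8, J5; after that, nothing fits. Step-by-step check:
  pool = (2, 1, 0, 1)
  run J4 (needs (0, 1, 0, 0), free (2, 1, 0, 1)); after release of (2, 2, 2, 1) the pool is (4, 3, 2, 2)
  run J8 (needs (0, 1, 1, 1), free (4, 3, 2, 2)); after release of (2, 1, 3, 1) the pool is (6, 4, 5, 3)
  run J5 (needs (3, 4, 1, 0), free (6, 4, 5, 3)); after release of (3, 0, 0, 1) the pool is (9, 4, 5, 4)
  J1 still needs (8, 6, 7, 1) but only (9, 4, 5, 4) is free — short on R4 and R2
  J3 still needs (8, 5, 8, 4) but only (9, 4, 5, 4) is free — short on R4 and R2
  J7 still needs (7, 5, 3, 0) but only (9, 4, 5, 4) is free — short on R4
Permanently blocked: J1, J3 and J7.


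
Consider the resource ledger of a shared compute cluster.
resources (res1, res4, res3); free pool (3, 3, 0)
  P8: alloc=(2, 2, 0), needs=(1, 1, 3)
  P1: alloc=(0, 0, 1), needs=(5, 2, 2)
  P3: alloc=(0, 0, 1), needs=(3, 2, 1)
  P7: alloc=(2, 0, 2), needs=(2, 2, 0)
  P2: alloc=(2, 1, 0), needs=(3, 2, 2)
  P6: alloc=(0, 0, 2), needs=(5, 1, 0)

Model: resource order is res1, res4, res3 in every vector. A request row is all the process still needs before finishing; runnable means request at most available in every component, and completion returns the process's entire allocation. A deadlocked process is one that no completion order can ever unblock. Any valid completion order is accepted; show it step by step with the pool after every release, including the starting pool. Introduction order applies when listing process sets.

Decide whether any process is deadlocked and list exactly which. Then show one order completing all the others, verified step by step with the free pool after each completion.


Nothing here is deadlocked.
Key observation: P7 leads a chain of completions in which each release enables another process.
The rest can finish in the order P7, P1, P3, P2, P8, P6. Walking it through:
  pool = (3, 3, 0)
  P7: need (2, 2, 0) fits (3, 3, 0); releases (2, 0, 2), pool now (5, 3, 2)
  P1: need (5, 2, 2) fits (5, 3, 2); releases (0, 0, 1), pool now (5, 3, 3)
  P3: need (3, 2, 1) fits (5, 3, 3); releases (0, 0, 1), pool now (5, 3, 4)
  P2: need (3, 2, 2) fits (5, 3, 4); releases (2, 1, 0), pool now (7, 4, 4)
  P8: need (1, 1, 3) fits (7, 4, 4); releases (2, 2, 0), pool now (9, 6, 4)
  P6: need (5, 1, 0) fits (9, 6, 4); releases (0, 0, 2), pool now (9, 6, 6)


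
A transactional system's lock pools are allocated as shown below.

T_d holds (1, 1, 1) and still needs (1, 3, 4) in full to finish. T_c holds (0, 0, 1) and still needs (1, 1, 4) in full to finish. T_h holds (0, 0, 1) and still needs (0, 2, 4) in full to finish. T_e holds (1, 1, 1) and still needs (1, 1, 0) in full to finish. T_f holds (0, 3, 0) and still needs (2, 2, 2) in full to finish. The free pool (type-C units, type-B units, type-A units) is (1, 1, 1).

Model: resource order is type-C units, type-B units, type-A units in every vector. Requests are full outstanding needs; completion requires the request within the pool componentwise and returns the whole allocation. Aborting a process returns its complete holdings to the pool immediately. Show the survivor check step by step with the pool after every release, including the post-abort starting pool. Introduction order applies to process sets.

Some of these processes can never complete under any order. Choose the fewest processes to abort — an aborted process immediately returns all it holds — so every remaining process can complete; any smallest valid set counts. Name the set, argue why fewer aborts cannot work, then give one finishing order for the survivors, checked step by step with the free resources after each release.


Minimum abort set: T_d and T_c.
Key observation: T_h was stuck for good until T_d and T_c gave back (1, 1, 2); in the order shown it finishes at step 3.
No one abort is enough; case by case: T_d alone leaves T_c blocked (short on type-A units); T_c alone leaves T_d blocked (short on type-A units); T_h alone leaves T_d blocked (short on type-A units); T_e alone leaves T_d blocked (short on type-A units); T_f alone leaves T_d blocked (short on type-A units).
The survivors complete as T_f, T_e, T_h. Walking it through (starting from the post-abort pool):
  pool = (2, 2, 3)
  T_f needs (2, 2, 2) <= (2, 2, 3) -> finishes; pool += (0, 3, 0) = (2, 5, 3)
  T_e needs (1, 1, 0) <= (2, 5, 3) -> finishes; pool += (1, 1, 1) = (3, 6, 4)
  T_h needs (0, 2, 4) <= (3, 6, 4) -> finishes; pool += (0, 0, 1) = (3, 6, 5)


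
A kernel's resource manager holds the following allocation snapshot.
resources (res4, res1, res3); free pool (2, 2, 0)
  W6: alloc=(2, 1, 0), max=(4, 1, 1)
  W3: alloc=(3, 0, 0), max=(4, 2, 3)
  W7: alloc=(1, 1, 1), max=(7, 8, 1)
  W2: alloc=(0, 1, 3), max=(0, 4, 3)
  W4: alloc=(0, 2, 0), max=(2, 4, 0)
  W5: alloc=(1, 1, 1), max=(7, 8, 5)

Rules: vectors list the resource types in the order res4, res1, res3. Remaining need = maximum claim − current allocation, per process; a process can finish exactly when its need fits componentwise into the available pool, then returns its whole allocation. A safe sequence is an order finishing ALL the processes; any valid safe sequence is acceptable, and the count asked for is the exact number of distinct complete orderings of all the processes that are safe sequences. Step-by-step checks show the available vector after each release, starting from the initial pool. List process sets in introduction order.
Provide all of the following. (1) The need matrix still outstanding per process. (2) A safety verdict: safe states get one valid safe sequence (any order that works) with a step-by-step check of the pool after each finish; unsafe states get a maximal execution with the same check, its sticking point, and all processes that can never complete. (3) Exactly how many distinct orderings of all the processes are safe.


(1) Outstanding need per process (order res4, res1, res3):
  W6: (2, 0, 1)
  W3: (1, 2, 3)
  W7: (6, 7, 0)
  W2: (0, 3, 0)
  W4: (2, 2, 0)
  W5: (6, 7, 4)
(2) UNSAFE — no complete ordering exists.
Key observation: W4, W2, W6, W3 can finish, but then (7, 6, 3) is all there is, and the blocked group's res1 demands exceed it.
The run W4, W2, W6, W3 cannot be extended any further. Walking it through:
  pool = (2, 2, 0)
  W4: need (2, 2, 0) fits (2, 2, 0); releases (0, 2, 0), pool now (2, 4, 0)
  W2: need (0, 3, 0) fits (2, 4, 0); releases (0, 1, 3), pool now (2, 5, 3)
  W6: need (2, 0, 1) fits (2, 5, 3); releases (2, 1, 0), pool now (4, 6, 3)
  W3: need (1, 2, 3) fits (4, 6, 3); releases (3, 0, 0), pool now (7, 6, 3)
  W7 still needs (6, 7, 0) but only (7, 6, 3) is free — short on res1
  W5 still needs (6, 7, 4) but only (7, 6, 3) is free — short on res1 and res3
Permanently blocked: W7 and W5.
(3) Exactly 0 of the possible complete orderings are safe sequences.


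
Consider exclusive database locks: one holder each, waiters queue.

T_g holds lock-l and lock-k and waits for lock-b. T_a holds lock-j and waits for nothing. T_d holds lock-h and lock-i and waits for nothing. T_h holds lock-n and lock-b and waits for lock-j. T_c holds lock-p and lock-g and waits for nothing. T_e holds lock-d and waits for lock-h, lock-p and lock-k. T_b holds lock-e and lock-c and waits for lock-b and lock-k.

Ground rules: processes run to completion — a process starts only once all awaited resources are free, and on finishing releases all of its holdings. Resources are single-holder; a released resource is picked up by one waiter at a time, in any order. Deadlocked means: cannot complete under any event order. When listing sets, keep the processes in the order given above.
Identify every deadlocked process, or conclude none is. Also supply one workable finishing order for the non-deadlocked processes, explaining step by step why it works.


No process is deadlocked.
Key observation: all waits point, directly or indirectly, at processes that can finish, so nothing is permanently blocked.
A valid finishing order for the others: T_d, T_a, T_h, T_g, T_b, T_c, T_e.
Verifying each step:
  T_d waits on nothing -> runs at once and releases lock-h and lock-i
  T_a waits on nothing -> runs at once and releases lock-j
  T_h: everything it awaited (lock-j) is free; runs, freeing lock-n and lock-b
  T_g: everything it awaited (lock-b) is free; runs, freeing lock-l and lock-k
  T_b: everything it awaited (lock-b and lock-k) is free; runs, freeing lock-e and lock-c
  T_c waits on nothing -> runs at once and releases lock-p and lock-g
  T_e: everything it awaited (lock-h, lock-p and lock-k) is free; runs, freeing lock-d


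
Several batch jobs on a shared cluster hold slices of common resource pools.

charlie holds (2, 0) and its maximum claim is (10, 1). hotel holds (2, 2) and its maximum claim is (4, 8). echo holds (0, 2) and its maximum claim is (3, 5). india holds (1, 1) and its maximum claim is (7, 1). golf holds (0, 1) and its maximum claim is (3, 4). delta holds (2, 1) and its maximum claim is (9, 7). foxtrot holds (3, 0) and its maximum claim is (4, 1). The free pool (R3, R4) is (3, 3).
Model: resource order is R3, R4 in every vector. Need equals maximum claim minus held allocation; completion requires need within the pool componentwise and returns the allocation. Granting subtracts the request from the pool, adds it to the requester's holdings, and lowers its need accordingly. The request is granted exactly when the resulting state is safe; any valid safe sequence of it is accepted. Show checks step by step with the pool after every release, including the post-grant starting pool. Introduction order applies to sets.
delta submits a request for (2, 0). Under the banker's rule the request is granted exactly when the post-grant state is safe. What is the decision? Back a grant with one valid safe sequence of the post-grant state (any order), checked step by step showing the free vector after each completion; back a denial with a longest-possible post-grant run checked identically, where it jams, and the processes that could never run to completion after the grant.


GRANT: granting preserves safety; a valid post-grant sequence is foxtrot, echo, golf, hotel, india, delta, charlie.
Key observation: the transfer keeps a workable pool ((1, 3)); foxtrot starts the safe sequence.
Check on the post-grant state, step by step:
  pool = (1, 3)
  foxtrot: need (1, 1) fits (1, 3); releases (3, 0), pool now (4, 3)
  echo: need (3, 3) fits (4, 3); releases (0, 2), pool now (4, 5)
  golf: need (3, 3) fits (4, 5); releases (0, 1), pool now (4, 6)
  hotel: need (2, 6) fits (4, 6); releases (2, 2), pool now (6, 8)
  india: need (6, 0) fits (6, 8); releases (1, 1), pool now (7, 9)
  delta: need (5, 6) fits (7, 9); releases (4, 1), pool now (11, 10)
  charlie: need (8, 1) fits (11, 10); releases (2, 0), pool now (13, 10)


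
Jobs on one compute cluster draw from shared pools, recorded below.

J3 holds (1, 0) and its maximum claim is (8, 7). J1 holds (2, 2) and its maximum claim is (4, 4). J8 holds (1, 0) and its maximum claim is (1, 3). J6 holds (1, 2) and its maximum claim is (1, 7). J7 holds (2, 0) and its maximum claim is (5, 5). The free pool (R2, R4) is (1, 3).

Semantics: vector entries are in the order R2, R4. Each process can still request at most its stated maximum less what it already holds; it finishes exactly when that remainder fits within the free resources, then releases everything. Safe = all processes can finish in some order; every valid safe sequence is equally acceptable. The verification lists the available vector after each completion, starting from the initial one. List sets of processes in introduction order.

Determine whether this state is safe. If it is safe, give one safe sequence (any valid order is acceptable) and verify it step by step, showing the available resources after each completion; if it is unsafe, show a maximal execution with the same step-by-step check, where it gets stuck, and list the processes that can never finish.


The state is SAFE; one workable sequence: J8, J1, J7, J6, J3.
Key observation: the first exact fit in this order is J8 — it needs (0, 3) with (1, 3) free, meeting a requested resource to the last unit.
Check, step by step:
  pool = (1, 3)
  J8 needs (0, 3) <= (1, 3) -> finishes; pool += (1, 0) = (2, 3)
  J1 needs (2, 2) <= (2, 3) -> finishes; pool += (2, 2) = (4, 5)
  J7 needs (3, 5) <= (4, 5) -> finishes; pool += (2, 0) = (6, 5)
  J6 needs (0, 5) <= (6, 5) -> finishes; pool += (1, 2) = (7, 7)
  J3 needs (7, 7) <= (7, 7) -> finishes; pool += (1, 0) = (8, 7)


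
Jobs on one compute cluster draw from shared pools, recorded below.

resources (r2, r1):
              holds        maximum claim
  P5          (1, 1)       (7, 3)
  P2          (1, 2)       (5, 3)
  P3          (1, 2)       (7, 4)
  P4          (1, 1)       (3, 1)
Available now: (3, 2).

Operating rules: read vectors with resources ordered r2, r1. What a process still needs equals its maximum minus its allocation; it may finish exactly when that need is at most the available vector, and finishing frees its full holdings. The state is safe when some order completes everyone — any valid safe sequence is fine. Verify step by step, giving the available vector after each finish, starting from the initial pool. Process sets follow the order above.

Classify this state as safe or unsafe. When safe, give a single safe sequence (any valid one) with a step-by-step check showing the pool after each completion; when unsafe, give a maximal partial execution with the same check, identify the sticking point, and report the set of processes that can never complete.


UNSAFE.
Key observation: P4, P2 can finish, but then (5, 5) is all there is, and the blocked group's r2 demands exceed it.
The run P4, P2 cannot be extended any further. Check, step by step:
  pool = (3, 2)
  P4: need (2, 0) fits (3, 2); releases (1, 1), pool now (4, 3)
  P2: need (4, 1) fits (4, 3); releases (1, 2), pool now (5, 5)
  blocked: P5 wants (6, 2), pool (5, 5) — not enough r2
  blocked: P3 wants (6, 2), pool (5, 5) — not enough r2
Permanently blocked: P5 and P3.


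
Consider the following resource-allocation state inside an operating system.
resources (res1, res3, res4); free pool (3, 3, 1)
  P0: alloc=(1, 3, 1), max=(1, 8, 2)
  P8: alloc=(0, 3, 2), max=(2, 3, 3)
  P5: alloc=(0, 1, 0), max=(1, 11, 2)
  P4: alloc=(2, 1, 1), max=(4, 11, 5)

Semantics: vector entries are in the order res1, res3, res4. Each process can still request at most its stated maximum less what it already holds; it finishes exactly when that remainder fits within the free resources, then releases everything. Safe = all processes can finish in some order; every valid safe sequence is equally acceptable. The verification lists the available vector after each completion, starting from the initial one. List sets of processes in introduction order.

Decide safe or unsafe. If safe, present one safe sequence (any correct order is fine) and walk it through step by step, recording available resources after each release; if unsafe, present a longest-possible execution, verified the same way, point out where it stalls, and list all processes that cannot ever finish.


The state is UNSAFE.
Key observation: once P8, P0 finish, the pool peaks at (4, 9, 4) — and every remaining process still needs more res3 than that.
Going as far as possible: P8, P0; after that, nothing fits. Step-by-step check:
  pool = (3, 3, 1)
  P8 needs (2, 0, 1) <= (3, 3, 1) -> finishes; pool += (0, 3, 2) = (3, 6, 3)
  P0 needs (0, 5, 1) <= (3, 6, 3) -> finishes; pool += (1, 3, 1) = (4, 9, 4)
  P5 cannot run: need (1, 10, 2) vs free (4, 9, 4) (insufficient res3)
  P4 cannot run: need (2, 10, 4) vs free (4, 9, 4) (insufficient res3)
Permanently blocked: P5 and P4.


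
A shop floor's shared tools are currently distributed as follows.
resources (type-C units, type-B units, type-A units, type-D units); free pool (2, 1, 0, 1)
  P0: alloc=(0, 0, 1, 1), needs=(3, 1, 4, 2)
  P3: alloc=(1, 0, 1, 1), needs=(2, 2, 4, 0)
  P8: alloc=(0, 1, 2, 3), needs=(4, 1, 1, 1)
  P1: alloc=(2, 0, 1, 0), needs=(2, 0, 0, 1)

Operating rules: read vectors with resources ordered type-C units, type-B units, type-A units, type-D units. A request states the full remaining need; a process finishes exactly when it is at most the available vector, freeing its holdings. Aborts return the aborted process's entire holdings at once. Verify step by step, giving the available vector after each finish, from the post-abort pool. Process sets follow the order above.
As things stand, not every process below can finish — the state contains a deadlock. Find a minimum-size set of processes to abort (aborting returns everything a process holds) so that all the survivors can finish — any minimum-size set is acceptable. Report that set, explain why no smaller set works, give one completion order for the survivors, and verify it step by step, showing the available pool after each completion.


The answer: abort P0.
Key observation: the returned (0, 0, 1, 1) from P0 is what brings P3 — unrunnable before, under any order — into play at step 3.
Minimality: the empty abort set fails — the state is deadlocked as it stands.
One survivor order: P1, P8, P3. Check, step by step (post-abort pool first):
  pool = (2, 1, 1, 2)
  P1: need (2, 0, 0, 1) fits (2, 1, 1, 2); releases (2, 0, 1, 0), pool now (4, 1, 2, 2)
  P8: need (4, 1, 1, 1) fits (4, 1, 2, 2); releases (0, 1, 2, 3), pool now (4, 2, 4, 5)
  P3: need (2, 2, 4, 0) fits (4, 2, 4, 5); releases (1, 0, 1, 1), pool now (5, 2, 5, 6)


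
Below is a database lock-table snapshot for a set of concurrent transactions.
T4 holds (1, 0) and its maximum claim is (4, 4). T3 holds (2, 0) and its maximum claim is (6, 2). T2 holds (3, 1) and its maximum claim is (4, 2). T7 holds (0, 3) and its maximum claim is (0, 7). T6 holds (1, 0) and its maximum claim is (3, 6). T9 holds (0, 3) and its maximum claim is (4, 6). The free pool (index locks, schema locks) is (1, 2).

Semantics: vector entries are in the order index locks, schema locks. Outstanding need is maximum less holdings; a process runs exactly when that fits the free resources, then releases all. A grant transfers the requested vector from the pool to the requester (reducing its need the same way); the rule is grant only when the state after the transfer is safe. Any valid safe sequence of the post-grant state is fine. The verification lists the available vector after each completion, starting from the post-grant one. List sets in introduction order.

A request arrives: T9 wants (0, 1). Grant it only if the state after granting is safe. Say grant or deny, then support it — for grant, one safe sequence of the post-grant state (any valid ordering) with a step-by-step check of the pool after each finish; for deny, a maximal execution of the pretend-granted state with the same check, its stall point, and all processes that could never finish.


GRANT. The post-grant state is safe; one safe sequence: T2, T9, T7, T4, T3, T6.
Key observation: the transfer keeps a workable pool ((1, 1)); T2 starts the safe sequence.
Verifying the post-grant state step by step:
  pool = (1, 1)
  run T2 (needs (1, 1), free (1, 1)); after release of (3, 1) the pool is (4, 2)
  run T9 (needs (4, 2), free (4, 2)); after release of (0, 4) the pool is (4, 6)
  run T7 (needs (0, 4), free (4, 6)); after release of (0, 3) the pool is (4, 9)
  run T4 (needs (3, 4), free (4, 9)); after release of (1, 0) the pool is (5, 9)
  run T3 (needs (4, 2), free (5, 9)); after release of (2, 0) the pool is (7, 9)
  run T6 (needs (2, 6), free (7, 9)); after release of (1, 0) the pool is (8, 9)


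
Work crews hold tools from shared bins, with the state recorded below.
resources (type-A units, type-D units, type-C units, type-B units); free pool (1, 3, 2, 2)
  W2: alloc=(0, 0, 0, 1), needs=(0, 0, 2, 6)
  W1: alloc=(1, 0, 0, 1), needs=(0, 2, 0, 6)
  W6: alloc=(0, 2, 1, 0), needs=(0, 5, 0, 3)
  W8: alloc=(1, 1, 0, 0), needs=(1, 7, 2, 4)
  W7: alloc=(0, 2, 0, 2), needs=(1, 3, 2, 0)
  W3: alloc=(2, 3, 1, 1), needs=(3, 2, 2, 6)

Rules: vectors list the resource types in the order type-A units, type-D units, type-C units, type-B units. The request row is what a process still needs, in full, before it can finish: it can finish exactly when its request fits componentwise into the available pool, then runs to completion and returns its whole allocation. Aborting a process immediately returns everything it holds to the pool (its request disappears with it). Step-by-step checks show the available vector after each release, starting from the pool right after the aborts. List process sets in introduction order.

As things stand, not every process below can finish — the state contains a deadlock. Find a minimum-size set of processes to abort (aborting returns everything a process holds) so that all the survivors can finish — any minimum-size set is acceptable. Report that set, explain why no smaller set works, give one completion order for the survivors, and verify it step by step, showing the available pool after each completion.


The answer: abort W1 and W3.
Key observation: W2 was stuck for good until W1 and W3 gave back (3, 3, 1, 2); in the order shown it finishes at step 3.
Minimality, checking each single-abort alternative: W2 alone leaves W1 blocked (short on type-B units); W1 alone leaves W2 blocked (short on type-B units); W6 alone leaves W2 blocked (short on type-B units); W8 alone leaves W2 blocked (short on type-B units); W7 alone leaves W2 blocked (short on type-B units); W3 alone leaves W2 blocked (short on type-B units).
Survivors finish in the order: W6, W7, W2, W8. Check, step by step (pool after the aborts first):
  pool = (4, 6, 3, 4)
  run W6 (needs (0, 5, 0, 3), free (4, 6, 3, 4)); after release of (0, 2, 1, 0) the pool is (4, 8, 4, 4)
  run W7 (needs (1, 3, 2, 0), free (4, 8, 4, 4)); after release of (0, 2, 0, 2) the pool is (4, 10, 4, 6)
  run W2 (needs (0, 0, 2, 6), free (4, 10, 4, 6)); after release of (0, 0, 0, 1) the pool is (4, 10, 4, 7)
  run W8 (needs (1, 7, 2, 4), free (4, 10, 4, 7)); after release of (1, 1, 0, 0) the pool is (5, 11, 4, 7)


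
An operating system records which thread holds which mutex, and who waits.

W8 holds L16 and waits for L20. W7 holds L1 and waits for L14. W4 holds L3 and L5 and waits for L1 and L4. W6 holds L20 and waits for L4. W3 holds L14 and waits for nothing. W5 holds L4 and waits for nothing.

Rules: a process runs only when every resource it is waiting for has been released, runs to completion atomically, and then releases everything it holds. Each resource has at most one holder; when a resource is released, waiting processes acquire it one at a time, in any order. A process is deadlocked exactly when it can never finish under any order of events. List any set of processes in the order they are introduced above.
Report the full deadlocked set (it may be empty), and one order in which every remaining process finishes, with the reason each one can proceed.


The deadlocked set is empty.
Key observation: all waits point, directly or indirectly, at processes that can finish, so nothing is permanently blocked.
A valid finishing order for the others: W3, W7, W5, W6, W8, W4.
Walking it through:
  W3: no waits; runs immediately, freeing L14
  W7: everything it awaited (L14) is free; runs, freeing L1
  W5: no waits; runs immediately, freeing L4
  W6: everything it awaited (L4) is free; runs, freeing L20
  W8: everything it awaited (L20) is free; runs, freeing L16
  W4: everything it awaited (L1 and L4) is free; runs, freeing L3 and L5


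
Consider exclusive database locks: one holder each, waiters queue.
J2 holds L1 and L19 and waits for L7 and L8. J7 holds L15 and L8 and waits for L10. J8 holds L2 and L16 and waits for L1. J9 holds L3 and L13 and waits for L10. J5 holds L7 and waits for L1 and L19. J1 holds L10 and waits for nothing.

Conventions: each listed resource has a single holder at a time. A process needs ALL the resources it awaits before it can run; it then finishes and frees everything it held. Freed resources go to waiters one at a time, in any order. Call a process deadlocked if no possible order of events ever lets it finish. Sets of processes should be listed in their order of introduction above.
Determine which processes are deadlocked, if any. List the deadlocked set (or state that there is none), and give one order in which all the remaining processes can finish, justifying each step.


Deadlocked: J2, J8 and J5.
Key observation: along J2 -> J5 -> J2, each member waits on what the next one holds — a deadlock; J8 waits into the deadlock from upstream.
One completion order for the rest: J1, J7, J9.
Check, step by step:
  J1 waits on nothing -> runs at once and releases L10
  J7 waits on L10 — all released -> runs and releases L15 and L8
  J9 waits on L10 — all released -> runs and releases L3 and L13


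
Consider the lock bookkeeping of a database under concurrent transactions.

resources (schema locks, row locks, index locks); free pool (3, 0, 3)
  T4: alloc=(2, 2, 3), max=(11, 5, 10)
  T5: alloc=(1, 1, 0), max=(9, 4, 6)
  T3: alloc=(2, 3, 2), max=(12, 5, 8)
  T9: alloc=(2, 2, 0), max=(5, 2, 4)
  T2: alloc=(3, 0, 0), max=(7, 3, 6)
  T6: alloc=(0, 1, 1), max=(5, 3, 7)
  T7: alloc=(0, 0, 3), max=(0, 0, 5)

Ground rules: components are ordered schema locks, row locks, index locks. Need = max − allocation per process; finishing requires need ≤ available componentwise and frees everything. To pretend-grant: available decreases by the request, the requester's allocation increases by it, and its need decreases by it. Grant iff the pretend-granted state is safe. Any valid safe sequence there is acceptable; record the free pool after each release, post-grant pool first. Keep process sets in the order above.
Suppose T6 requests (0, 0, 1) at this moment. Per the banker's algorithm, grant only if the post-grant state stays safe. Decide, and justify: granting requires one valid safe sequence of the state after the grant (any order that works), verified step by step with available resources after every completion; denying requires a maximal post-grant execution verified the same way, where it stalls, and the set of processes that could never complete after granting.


GRANT — the state after the grant stays safe, e.g. via T7, T9, T6, T2, T5, T4, T3.
Key observation: the transfer keeps a workable pool ((3, 0, 2)); T7 starts the safe sequence.
Check on the post-grant state, step by step:
  pool = (3, 0, 2)
  run T7 (needs (0, 0, 2), free (3, 0, 2)); after release of (0, 0, 3) the pool is (3, 0, 5)
  run T9 (needs (3, 0, 4), free (3, 0, 5)); after release of (2, 2, 0) the pool is (5, 2, 5)
  run T6 (needs (5, 2, 5), free (5, 2, 5)); after release of (0, 1, 2) the pool is (5, 3, 7)
  run T2 (needs (4, 3, 6), free (5, 3, 7)); after release of (3, 0, 0) the pool is (8, 3, 7)
  run T5 (needs (8, 3, 6), free (8, 3, 7)); after release of (1, 1, 0) the pool is (9, 4, 7)
  run T4 (needs (9, 3, 7), free (9, 4, 7)); after release of (2, 2, 3) the pool is (11, 6, 10)
  run T3 (needs (10, 2, 6), free (11, 6, 10)); after release of (2, 3, 2) the pool is (13, 9, 12)


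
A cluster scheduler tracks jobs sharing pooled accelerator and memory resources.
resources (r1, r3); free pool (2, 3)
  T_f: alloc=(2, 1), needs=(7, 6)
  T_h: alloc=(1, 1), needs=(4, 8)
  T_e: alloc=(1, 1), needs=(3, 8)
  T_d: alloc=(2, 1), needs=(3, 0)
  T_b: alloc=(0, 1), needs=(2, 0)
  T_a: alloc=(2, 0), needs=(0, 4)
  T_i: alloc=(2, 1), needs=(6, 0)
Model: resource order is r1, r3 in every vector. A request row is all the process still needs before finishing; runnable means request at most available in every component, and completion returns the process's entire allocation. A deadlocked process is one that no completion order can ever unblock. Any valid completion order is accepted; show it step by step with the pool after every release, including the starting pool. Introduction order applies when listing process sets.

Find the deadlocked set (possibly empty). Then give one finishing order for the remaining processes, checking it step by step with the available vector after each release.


Deadlocked set: T_h and T_e.
Key observation: once T_b, T_a, T_d, T_i, T_f finish, the pool peaks at (10, 7) — and every remaining process still needs more r3 than that.
One completion order for the rest: T_b, T_a, T_d, T_i, T_f. Check, step by step:
  pool = (2, 3)
  T_b needs (2, 0) <= (2, 3) -> finishes; pool += (0, 1) = (2, 4)
  T_a needs (0, 4) <= (2, 4) -> finishes; pool += (2, 0) = (4, 4)
  T_d needs (3, 0) <= (4, 4) -> finishes; pool += (2, 1) = (6, 5)
  T_i needs (6, 0) <= (6, 5) -> finishes; pool += (2, 1) = (8, 6)
  T_f needs (7, 6) <= (8, 6) -> finishes; pool += (2, 1) = (10, 7)
The blocked processes can never fit:
  T_h cannot run: need (4, 8) vs free (10, 7) (insufficient r3)
  T_e cannot run: need (3, 8) vs free (10, 7) (insufficient r3)


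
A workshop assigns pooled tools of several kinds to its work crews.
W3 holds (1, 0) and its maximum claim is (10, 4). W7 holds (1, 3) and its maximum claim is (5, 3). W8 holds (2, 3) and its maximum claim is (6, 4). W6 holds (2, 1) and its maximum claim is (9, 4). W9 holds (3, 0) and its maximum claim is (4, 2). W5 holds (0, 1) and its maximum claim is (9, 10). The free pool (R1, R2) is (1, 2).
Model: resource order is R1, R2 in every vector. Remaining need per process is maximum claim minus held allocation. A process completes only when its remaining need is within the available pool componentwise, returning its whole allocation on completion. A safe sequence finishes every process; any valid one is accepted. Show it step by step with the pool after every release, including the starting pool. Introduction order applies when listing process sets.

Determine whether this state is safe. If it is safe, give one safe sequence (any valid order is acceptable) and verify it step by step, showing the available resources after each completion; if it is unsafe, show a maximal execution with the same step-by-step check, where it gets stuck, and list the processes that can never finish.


The state is SAFE; one workable sequence: W9, W8, W7, W6, W5, W3.
Key observation: W9 is the earliest step where a requested resource binds exactly: need (1, 2), pool (1, 2) at its turn.
Verifying each step:
  pool = (1, 2)
  W9: need (1, 2) fits (1, 2); releases (3, 0), pool now (4, 2)
  W8: need (4, 1) fits (4, 2); releases (2, 3), pool now (6, 5)
  W7: need (4, 0) fits (6, 5); releases (1, 3), pool now (7, 8)
  W6: need (7, 3) fits (7, 8); releases (2, 1), pool now (9, 9)
  W5: need (9, 9) fits (9, 9); releases (0, 1), pool now (9, 10)
  W3: need (9, 4) fits (9, 10); releases (1, 0), pool now (10, 10)


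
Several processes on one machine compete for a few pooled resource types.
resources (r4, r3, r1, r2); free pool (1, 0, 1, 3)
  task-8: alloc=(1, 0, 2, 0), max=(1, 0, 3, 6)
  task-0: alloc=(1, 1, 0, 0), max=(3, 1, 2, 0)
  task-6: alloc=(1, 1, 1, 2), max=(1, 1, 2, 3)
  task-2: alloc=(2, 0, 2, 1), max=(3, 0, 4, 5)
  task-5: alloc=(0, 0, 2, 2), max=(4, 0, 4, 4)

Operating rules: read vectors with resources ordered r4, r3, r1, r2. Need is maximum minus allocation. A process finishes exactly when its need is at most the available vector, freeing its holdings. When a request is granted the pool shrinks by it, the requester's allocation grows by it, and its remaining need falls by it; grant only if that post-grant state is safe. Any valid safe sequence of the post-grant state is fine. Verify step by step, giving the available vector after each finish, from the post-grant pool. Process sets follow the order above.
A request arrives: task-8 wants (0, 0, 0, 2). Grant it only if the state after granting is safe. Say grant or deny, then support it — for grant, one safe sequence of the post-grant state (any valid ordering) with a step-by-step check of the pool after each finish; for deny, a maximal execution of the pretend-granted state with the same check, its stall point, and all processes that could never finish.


DENY. Granting would leave the state unsafe.
Key observation: after task-6, task-0 the pool peaks at (3, 2, 2, 3), and each blocked process is short somewhere: task-8 on r2; task-2 on r2; task-5 on r4.
Pretend the grant happened; the run task-6, task-0 goes as far as possible. Check, step by step:
  pool = (1, 0, 1, 1)
  run task-6 (needs (0, 0, 1, 1), free (1, 0, 1, 1)); after release of (1, 1, 1, 2) the pool is (2, 1, 2, 3)
  run task-0 (needs (2, 0, 2, 0), free (2, 1, 2, 3)); after release of (1, 1, 0, 0) the pool is (3, 2, 2, 3)
  blocked: task-8 wants (0, 0, 1, 4), pool (3, 2, 2, 3) — not enough r2
  blocked: task-2 wants (1, 0, 2, 4), pool (3, 2, 2, 3) — not enough r2
  blocked: task-5 wants (4, 0, 2, 2), pool (3, 2, 2, 3) — not enough r4
Processes that could never finish after the grant: task-8, task-2 and task-5.


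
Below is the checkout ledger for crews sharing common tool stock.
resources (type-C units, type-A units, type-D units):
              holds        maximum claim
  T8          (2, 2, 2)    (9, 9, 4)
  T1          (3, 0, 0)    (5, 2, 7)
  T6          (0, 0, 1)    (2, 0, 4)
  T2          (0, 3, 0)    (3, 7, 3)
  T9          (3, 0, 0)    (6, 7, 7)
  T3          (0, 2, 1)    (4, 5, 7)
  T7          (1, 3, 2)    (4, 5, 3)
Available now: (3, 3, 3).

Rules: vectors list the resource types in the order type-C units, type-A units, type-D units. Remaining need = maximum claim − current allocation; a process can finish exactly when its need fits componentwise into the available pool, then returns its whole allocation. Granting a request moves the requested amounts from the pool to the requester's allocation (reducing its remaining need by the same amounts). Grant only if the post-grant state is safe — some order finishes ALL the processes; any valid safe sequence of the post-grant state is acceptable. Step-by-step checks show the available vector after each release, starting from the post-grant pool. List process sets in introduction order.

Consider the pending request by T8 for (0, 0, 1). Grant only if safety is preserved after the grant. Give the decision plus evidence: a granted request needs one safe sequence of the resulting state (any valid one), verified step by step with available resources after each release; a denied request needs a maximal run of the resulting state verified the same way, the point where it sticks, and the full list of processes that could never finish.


DENY — the pretend-granted state is unsafe.
Key observation: after T7, T6, T2 the pool peaks at (4, 9, 5), and each blocked process is short somewhere: T8 on type-C units; T1 on type-D units; T9 on type-D units; T3 on type-D units.
Pretend the grant happened; the run T7, T6, T2 goes as far as possible. Step-by-step check:
  pool = (3, 3, 2)
  T7 needs (3, 2, 1) <= (3, 3, 2) -> finishes; pool += (1, 3, 2) = (4, 6, 4)
  T6 needs (2, 0, 3) <= (4, 6, 4) -> finishes; pool += (0, 0, 1) = (4, 6, 5)
  T2 needs (3, 4, 3) <= (4, 6, 5) -> finishes; pool += (0, 3, 0) = (4, 9, 5)
  blocked: T8 wants (7, 7, 1), pool (4, 9, 5) — not enough type-C units
  blocked: T1 wants (2, 2, 7), pool (4, 9, 5) — not enough type-D units
  blocked: T9 wants (3, 7, 7), pool (4, 9, 5) — not enough type-D units
  blocked: T3 wants (4, 3, 6), pool (4, 9, 5) — not enough type-D units
Post-grant, the permanently blocked set is T8, T1, T9 and T3.


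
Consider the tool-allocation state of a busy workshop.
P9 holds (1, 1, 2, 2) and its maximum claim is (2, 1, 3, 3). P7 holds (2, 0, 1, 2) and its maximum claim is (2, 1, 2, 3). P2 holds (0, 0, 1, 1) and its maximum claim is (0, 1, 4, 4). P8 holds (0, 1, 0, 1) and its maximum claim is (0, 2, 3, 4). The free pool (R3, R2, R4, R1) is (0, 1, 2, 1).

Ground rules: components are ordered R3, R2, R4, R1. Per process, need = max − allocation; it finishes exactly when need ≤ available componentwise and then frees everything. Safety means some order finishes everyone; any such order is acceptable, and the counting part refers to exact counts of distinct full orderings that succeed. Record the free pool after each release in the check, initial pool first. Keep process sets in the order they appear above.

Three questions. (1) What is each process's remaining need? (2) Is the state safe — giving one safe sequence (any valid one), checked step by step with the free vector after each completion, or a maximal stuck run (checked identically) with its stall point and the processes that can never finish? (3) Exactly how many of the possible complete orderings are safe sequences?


(1) Outstanding need per process (order R3, R2, R4, R1):
  P9: (1, 0, 1, 1)
  P7: (0, 1, 1, 1)
  P2: (0, 1, 3, 3)
  P8: (0, 1, 3, 3)
(2) SAFE — a valid safe sequence is P7, P8, P9, P2.
Key observation: the first exact fit in this order is P7 — it needs (0, 1, 1, 1) with (0, 1, 2, 1) free, meeting a requested resource to the last unit.
Walking it through:
  pool = (0, 1, 2, 1)
  run P7 (needs (0, 1, 1, 1), free (0, 1, 2, 1)); after release of (2, 0, 1, 2) the pool is (2, 1, 3, 3)
  run P8 (needs (0, 1, 3, 3), free (2, 1, 3, 3)); after release of (0, 1, 0, 1) the pool is (2, 2, 3, 4)
  run P9 (needs (1, 0, 1, 1), free (2, 2, 3, 4)); after release of (1, 1, 2, 2) the pool is (3, 3, 5, 6)
  run P2 (needs (0, 1, 3, 3), free (3, 3, 5, 6)); after release of (0, 0, 1, 1) the pool is (3, 3, 6, 7)
(3) Precisely 6 of the possible complete orderings are safe sequences.


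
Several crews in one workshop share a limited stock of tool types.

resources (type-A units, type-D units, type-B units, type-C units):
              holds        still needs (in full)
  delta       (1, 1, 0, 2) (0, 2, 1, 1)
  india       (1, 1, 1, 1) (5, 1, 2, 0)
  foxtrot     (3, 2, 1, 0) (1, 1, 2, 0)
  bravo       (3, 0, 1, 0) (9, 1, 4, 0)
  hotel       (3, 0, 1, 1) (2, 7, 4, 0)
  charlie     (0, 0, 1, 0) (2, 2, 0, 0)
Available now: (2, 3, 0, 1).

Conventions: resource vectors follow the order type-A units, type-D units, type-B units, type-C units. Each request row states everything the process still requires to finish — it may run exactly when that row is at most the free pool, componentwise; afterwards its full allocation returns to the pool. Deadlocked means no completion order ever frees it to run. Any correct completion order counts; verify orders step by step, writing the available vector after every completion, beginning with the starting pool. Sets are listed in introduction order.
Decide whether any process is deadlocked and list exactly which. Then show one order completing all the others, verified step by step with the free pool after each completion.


Deadlocked set: india, foxtrot, bravo and hotel.
Key observation: the pool after charlie, delta is (3, 4, 1, 3); every surviving request exceeds it in type-B units, so progress ends there.
The rest can finish in the order charlie, delta. Step-by-step check:
  pool = (2, 3, 0, 1)
  charlie: need (2, 2, 0, 0) fits (2, 3, 0, 1); releases (0, 0, 1, 0), pool now (2, 3, 1, 1)
  delta: need (0, 2, 1, 1) fits (2, 3, 1, 1); releases (1, 1, 0, 2), pool now (3, 4, 1, 3)
The blocked processes can never fit:
  india still needs (5, 1, 2, 0) but only (3, 4, 1, 3) is free — short on type-A units and type-B units
  foxtrot still needs (1, 1, 2, 0) but only (3, 4, 1, 3) is free — short on type-B units
  bravo still needs (9, 1, 4, 0) but only (3, 4, 1, 3) is free — short on type-A units and type-B units
  hotel still needs (2, 7, 4, 0) but only (3, 4, 1, 3) is free — short on type-D units and type-B units
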